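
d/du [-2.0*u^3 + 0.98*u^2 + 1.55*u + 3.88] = -6.0*u^2 + 1.96*u + 1.55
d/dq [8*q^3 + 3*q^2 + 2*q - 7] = 24*q^2 + 6*q + 2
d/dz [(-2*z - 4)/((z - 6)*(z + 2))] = 2/(z - 6)^2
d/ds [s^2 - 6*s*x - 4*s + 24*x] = 2*s - 6*x - 4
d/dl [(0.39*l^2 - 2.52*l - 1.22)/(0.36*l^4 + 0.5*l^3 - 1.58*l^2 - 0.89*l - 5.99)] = (-0.2808*l^5 + 2.5266*l^4 + 4.2768*l^3 - 2.4987*l^2 - 8.5274*l + 14.009)/(0.1296*l^8 + 0.36*l^7 - 0.8876*l^6 - 2.2208*l^5 - 2.7064*l^4 - 3.1776*l^3 + 19.7205*l^2 + 10.6622*l + 35.8801)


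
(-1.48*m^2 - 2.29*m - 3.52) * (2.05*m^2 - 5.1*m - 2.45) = -3.034*m^4 + 2.8535*m^3 + 8.089*m^2 + 23.5625*m + 8.624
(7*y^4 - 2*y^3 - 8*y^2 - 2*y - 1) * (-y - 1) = -7*y^5 - 5*y^4 + 10*y^3 + 10*y^2 + 3*y + 1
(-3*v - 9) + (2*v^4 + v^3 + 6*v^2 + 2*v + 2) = 2*v^4 + v^3 + 6*v^2 - v - 7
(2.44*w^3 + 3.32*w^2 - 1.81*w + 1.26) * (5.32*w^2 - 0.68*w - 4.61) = 12.9808*w^5 + 16.0032*w^4 - 23.1352*w^3 - 7.3712*w^2 + 7.4873*w - 5.8086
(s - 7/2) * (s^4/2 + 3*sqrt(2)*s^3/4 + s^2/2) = s^5/2 - 7*s^4/4 + 3*sqrt(2)*s^4/4 - 21*sqrt(2)*s^3/8 + s^3/2 - 7*s^2/4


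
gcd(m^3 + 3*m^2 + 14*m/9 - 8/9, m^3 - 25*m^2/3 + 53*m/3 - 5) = m - 1/3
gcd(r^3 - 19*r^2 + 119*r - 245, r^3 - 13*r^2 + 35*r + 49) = r^2 - 14*r + 49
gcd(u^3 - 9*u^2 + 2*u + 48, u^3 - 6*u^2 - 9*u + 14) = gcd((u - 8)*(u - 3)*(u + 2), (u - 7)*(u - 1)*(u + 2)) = u + 2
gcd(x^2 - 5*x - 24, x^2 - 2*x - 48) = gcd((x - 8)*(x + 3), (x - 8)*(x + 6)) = x - 8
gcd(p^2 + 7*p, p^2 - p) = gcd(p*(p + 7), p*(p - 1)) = p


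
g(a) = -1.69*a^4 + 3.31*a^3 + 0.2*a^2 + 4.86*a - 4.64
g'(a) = -6.76*a^3 + 9.93*a^2 + 0.4*a + 4.86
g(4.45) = -350.09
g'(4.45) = -392.42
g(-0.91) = -12.55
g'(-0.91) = 17.81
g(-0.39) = -6.74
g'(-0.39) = 6.62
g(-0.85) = -11.54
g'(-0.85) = 15.85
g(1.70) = 6.35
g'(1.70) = 1.03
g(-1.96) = -63.26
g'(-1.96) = 93.12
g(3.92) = -182.19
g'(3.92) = -248.18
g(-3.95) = -636.12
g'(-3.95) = 574.83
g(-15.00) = -96760.04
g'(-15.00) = 25048.11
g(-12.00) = -40797.68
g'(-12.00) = 13111.26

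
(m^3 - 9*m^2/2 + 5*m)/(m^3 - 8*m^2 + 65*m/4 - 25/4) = 2*m*(m - 2)/(2*m^2 - 11*m + 5)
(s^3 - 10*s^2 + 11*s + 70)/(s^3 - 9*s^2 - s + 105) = (s + 2)/(s + 3)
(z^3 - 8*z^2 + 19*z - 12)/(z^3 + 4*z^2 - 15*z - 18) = (z^2 - 5*z + 4)/(z^2 + 7*z + 6)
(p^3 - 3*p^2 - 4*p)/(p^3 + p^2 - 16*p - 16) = p/(p + 4)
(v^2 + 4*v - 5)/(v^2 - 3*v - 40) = (v - 1)/(v - 8)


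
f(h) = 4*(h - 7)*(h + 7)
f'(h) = 8*h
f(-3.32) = -151.91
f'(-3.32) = -26.56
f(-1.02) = -191.84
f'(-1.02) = -8.16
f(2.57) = -169.58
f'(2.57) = 20.56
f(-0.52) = -194.92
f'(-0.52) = -4.16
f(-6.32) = -36.23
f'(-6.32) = -50.56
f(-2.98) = -160.48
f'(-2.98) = -23.84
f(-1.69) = -184.58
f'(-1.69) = -13.52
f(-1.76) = -183.61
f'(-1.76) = -14.08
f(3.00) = -160.00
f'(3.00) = 24.00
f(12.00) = 380.00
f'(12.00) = 96.00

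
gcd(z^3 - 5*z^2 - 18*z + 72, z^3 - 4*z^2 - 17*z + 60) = z^2 + z - 12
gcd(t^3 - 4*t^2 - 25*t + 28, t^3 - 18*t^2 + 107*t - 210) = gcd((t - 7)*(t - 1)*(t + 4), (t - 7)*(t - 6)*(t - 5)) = t - 7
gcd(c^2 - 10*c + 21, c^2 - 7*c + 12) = c - 3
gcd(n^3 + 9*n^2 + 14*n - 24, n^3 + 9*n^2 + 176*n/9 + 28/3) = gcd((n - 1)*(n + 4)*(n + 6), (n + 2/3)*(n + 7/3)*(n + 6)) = n + 6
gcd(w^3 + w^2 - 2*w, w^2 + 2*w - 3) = w - 1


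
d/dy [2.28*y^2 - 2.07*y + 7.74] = 4.56*y - 2.07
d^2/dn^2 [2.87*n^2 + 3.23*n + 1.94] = 5.74000000000000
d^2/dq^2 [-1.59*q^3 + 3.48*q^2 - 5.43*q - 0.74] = 6.96 - 9.54*q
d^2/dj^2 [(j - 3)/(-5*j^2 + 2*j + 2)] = 2*(4*(j - 3)*(5*j - 1)^2 + (15*j - 17)*(-5*j^2 + 2*j + 2))/(-5*j^2 + 2*j + 2)^3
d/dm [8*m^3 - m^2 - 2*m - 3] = 24*m^2 - 2*m - 2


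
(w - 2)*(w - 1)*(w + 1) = w^3 - 2*w^2 - w + 2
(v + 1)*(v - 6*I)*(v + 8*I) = v^3 + v^2 + 2*I*v^2 + 48*v + 2*I*v + 48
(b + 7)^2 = b^2 + 14*b + 49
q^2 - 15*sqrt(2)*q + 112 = (q - 8*sqrt(2))*(q - 7*sqrt(2))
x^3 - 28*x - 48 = (x - 6)*(x + 2)*(x + 4)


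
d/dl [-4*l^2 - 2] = -8*l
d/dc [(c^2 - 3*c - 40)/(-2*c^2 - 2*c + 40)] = -2/(c^2 - 8*c + 16)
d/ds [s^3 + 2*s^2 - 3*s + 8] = 3*s^2 + 4*s - 3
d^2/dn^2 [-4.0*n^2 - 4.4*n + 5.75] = -8.00000000000000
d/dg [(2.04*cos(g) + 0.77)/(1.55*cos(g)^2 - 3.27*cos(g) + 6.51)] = (3.162*cos(g)^2 + 2.387*cos(g) - 15.7983)*sin(g)/(2.4025*cos(g)^4 - 10.137*cos(g)^3 + 30.8739*cos(g)^2 - 42.5754*cos(g) + 42.3801)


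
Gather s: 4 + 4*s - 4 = 4*s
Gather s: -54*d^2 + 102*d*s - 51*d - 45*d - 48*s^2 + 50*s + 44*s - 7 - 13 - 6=-54*d^2 - 96*d - 48*s^2 + s*(102*d + 94) - 26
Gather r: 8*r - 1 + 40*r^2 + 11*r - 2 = 40*r^2 + 19*r - 3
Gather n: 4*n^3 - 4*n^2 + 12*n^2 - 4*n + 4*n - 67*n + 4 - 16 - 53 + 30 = 4*n^3 + 8*n^2 - 67*n - 35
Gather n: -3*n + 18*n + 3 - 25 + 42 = 15*n + 20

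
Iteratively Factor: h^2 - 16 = (h + 4)*(h - 4)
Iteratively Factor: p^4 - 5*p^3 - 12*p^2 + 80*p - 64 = (p - 4)*(p^3 - p^2 - 16*p + 16) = (p - 4)*(p - 1)*(p^2 - 16) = (p - 4)*(p - 1)*(p + 4)*(p - 4)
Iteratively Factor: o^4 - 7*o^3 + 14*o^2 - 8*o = (o - 2)*(o^3 - 5*o^2 + 4*o) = (o - 2)*(o - 1)*(o^2 - 4*o) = o*(o - 2)*(o - 1)*(o - 4)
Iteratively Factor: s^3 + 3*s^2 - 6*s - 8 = (s - 2)*(s^2 + 5*s + 4) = (s - 2)*(s + 4)*(s + 1)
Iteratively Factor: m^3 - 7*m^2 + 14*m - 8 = (m - 4)*(m^2 - 3*m + 2) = (m - 4)*(m - 1)*(m - 2)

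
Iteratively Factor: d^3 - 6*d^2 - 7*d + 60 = (d - 5)*(d^2 - d - 12) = (d - 5)*(d - 4)*(d + 3)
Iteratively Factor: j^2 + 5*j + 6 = (j + 2)*(j + 3)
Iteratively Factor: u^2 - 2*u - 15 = (u + 3)*(u - 5)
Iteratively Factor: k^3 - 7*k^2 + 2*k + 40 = (k - 5)*(k^2 - 2*k - 8) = (k - 5)*(k + 2)*(k - 4)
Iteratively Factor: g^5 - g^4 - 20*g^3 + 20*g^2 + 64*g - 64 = (g - 1)*(g^4 - 20*g^2 + 64) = (g - 1)*(g + 2)*(g^3 - 2*g^2 - 16*g + 32) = (g - 2)*(g - 1)*(g + 2)*(g^2 - 16) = (g - 4)*(g - 2)*(g - 1)*(g + 2)*(g + 4)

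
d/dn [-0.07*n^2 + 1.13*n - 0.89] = 1.13 - 0.14*n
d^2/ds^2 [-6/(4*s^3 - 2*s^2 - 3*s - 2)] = 12*(2*(6*s - 1)*(-4*s^3 + 2*s^2 + 3*s + 2) + (-12*s^2 + 4*s + 3)^2)/(-4*s^3 + 2*s^2 + 3*s + 2)^3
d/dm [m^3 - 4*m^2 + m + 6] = 3*m^2 - 8*m + 1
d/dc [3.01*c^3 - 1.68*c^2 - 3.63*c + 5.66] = 9.03*c^2 - 3.36*c - 3.63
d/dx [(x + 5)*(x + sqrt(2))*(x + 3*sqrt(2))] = 3*x^2 + 10*x + 8*sqrt(2)*x + 6 + 20*sqrt(2)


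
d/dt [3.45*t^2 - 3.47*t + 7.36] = 6.9*t - 3.47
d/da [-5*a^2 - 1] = -10*a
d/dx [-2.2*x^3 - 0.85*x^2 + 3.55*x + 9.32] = -6.6*x^2 - 1.7*x + 3.55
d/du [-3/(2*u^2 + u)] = 3*(4*u + 1)/(u^2*(2*u + 1)^2)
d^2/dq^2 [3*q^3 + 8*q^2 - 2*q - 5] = 18*q + 16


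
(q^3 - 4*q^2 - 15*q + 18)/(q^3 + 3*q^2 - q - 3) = (q - 6)/(q + 1)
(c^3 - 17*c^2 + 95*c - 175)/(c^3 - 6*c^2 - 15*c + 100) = (c - 7)/(c + 4)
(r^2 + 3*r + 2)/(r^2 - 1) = (r + 2)/(r - 1)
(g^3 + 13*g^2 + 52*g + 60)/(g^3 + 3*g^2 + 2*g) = (g^2 + 11*g + 30)/(g*(g + 1))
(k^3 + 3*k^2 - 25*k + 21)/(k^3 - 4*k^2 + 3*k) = (k + 7)/k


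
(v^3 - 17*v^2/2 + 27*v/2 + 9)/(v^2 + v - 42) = (2*v^2 - 5*v - 3)/(2*(v + 7))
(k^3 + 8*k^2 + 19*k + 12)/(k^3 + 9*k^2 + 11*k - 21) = (k^2 + 5*k + 4)/(k^2 + 6*k - 7)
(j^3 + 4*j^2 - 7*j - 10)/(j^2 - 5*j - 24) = (-j^3 - 4*j^2 + 7*j + 10)/(-j^2 + 5*j + 24)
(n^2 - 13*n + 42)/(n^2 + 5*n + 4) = (n^2 - 13*n + 42)/(n^2 + 5*n + 4)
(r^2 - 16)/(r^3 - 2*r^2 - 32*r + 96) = (r + 4)/(r^2 + 2*r - 24)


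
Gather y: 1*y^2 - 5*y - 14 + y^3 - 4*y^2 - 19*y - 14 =y^3 - 3*y^2 - 24*y - 28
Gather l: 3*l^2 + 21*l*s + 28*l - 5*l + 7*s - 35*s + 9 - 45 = 3*l^2 + l*(21*s + 23) - 28*s - 36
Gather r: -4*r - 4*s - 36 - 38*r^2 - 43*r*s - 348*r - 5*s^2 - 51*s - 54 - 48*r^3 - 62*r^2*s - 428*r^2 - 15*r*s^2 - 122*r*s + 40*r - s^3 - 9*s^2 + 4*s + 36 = -48*r^3 + r^2*(-62*s - 466) + r*(-15*s^2 - 165*s - 312) - s^3 - 14*s^2 - 51*s - 54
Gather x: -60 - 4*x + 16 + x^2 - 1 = x^2 - 4*x - 45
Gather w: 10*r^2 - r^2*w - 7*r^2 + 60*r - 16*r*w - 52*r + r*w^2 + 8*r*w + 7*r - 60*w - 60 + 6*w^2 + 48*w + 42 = 3*r^2 + 15*r + w^2*(r + 6) + w*(-r^2 - 8*r - 12) - 18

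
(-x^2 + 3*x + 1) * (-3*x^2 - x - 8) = 3*x^4 - 8*x^3 + 2*x^2 - 25*x - 8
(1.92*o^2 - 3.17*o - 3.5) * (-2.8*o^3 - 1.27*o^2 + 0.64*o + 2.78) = -5.376*o^5 + 6.4376*o^4 + 15.0547*o^3 + 7.7538*o^2 - 11.0526*o - 9.73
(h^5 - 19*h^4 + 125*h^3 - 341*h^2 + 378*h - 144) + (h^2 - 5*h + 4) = h^5 - 19*h^4 + 125*h^3 - 340*h^2 + 373*h - 140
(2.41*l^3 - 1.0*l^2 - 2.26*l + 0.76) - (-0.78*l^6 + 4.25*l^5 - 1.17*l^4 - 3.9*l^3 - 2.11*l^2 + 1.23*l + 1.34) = 0.78*l^6 - 4.25*l^5 + 1.17*l^4 + 6.31*l^3 + 1.11*l^2 - 3.49*l - 0.58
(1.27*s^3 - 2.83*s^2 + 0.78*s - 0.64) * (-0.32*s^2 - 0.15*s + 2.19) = -0.4064*s^5 + 0.7151*s^4 + 2.9562*s^3 - 6.1099*s^2 + 1.8042*s - 1.4016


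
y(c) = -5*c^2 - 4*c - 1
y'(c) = -10*c - 4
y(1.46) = -17.50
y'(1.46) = -18.60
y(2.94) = -55.98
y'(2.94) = -33.40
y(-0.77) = -0.88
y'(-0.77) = 3.70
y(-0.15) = -0.51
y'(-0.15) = -2.50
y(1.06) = -10.86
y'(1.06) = -14.60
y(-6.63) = -194.26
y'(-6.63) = 62.30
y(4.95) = -143.31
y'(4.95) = -53.50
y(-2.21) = -16.58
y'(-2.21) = 18.10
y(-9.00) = -370.00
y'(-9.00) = 86.00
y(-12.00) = -673.00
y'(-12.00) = 116.00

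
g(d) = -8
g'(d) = 0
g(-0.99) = -8.00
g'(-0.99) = 0.00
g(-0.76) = -8.00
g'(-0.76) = 0.00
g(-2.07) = -8.00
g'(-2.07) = 0.00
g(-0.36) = -8.00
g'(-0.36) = 0.00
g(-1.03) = -8.00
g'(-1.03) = 0.00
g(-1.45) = -8.00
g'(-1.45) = 0.00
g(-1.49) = -8.00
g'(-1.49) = 0.00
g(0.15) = -8.00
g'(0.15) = 0.00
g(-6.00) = -8.00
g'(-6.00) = 0.00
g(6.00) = -8.00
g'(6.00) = 0.00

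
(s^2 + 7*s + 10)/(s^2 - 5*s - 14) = (s + 5)/(s - 7)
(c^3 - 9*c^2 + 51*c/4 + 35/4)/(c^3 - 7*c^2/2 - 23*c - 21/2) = (c - 5/2)/(c + 3)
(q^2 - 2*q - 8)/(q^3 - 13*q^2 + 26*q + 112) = (q - 4)/(q^2 - 15*q + 56)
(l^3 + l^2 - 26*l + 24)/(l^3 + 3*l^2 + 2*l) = (l^3 + l^2 - 26*l + 24)/(l*(l^2 + 3*l + 2))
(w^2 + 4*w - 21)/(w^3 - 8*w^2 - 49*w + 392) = (w - 3)/(w^2 - 15*w + 56)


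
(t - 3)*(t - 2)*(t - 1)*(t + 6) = t^4 - 25*t^2 + 60*t - 36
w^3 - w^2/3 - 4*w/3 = w*(w - 4/3)*(w + 1)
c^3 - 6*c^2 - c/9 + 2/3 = (c - 6)*(c - 1/3)*(c + 1/3)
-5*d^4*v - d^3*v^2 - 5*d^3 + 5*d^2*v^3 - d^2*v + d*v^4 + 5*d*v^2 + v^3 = (-d + v)*(d + v)*(5*d + v)*(d*v + 1)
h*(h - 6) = h^2 - 6*h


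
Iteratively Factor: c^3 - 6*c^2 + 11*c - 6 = (c - 1)*(c^2 - 5*c + 6) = (c - 2)*(c - 1)*(c - 3)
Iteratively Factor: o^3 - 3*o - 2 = (o + 1)*(o^2 - o - 2) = (o + 1)^2*(o - 2)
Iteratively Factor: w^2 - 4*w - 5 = (w - 5)*(w + 1)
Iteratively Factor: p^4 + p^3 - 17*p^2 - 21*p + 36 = (p - 1)*(p^3 + 2*p^2 - 15*p - 36) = (p - 1)*(p + 3)*(p^2 - p - 12) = (p - 1)*(p + 3)^2*(p - 4)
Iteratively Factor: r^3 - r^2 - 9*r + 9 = (r - 1)*(r^2 - 9) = (r - 1)*(r + 3)*(r - 3)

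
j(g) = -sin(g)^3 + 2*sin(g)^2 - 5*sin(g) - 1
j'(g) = -3*sin(g)^2*cos(g) + 4*sin(g)*cos(g) - 5*cos(g)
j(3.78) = 2.90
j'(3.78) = 6.78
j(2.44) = -3.66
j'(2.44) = 2.80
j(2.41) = -3.75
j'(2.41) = 2.73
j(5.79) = 1.92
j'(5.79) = -6.66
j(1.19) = -4.72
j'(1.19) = -1.44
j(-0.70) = 3.32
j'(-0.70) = -6.75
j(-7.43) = 5.98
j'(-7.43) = -4.58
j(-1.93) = 6.25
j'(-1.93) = 4.00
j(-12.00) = -3.26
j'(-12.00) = -3.14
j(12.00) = 2.41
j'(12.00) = -6.76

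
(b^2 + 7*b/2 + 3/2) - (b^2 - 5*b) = 17*b/2 + 3/2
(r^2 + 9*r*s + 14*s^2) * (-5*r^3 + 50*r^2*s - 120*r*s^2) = -5*r^5 + 5*r^4*s + 260*r^3*s^2 - 380*r^2*s^3 - 1680*r*s^4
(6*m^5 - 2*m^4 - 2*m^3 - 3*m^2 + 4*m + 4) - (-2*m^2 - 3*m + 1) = 6*m^5 - 2*m^4 - 2*m^3 - m^2 + 7*m + 3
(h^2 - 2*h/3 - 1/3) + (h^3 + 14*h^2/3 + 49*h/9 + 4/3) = h^3 + 17*h^2/3 + 43*h/9 + 1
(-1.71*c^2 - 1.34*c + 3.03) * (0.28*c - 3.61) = -0.4788*c^3 + 5.7979*c^2 + 5.6858*c - 10.9383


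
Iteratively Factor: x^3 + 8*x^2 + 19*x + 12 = (x + 4)*(x^2 + 4*x + 3) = (x + 3)*(x + 4)*(x + 1)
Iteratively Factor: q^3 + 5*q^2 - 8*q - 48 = (q + 4)*(q^2 + q - 12) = (q - 3)*(q + 4)*(q + 4)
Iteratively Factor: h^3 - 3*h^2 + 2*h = (h - 2)*(h^2 - h) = h*(h - 2)*(h - 1)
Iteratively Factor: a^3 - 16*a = (a + 4)*(a^2 - 4*a) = a*(a + 4)*(a - 4)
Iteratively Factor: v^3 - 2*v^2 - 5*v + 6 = (v - 1)*(v^2 - v - 6) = (v - 1)*(v + 2)*(v - 3)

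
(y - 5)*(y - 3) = y^2 - 8*y + 15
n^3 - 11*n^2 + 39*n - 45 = (n - 5)*(n - 3)^2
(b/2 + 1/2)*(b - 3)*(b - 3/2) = b^3/2 - 7*b^2/4 + 9/4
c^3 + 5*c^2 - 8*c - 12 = (c - 2)*(c + 1)*(c + 6)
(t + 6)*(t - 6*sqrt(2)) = t^2 - 6*sqrt(2)*t + 6*t - 36*sqrt(2)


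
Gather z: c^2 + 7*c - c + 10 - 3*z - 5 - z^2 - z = c^2 + 6*c - z^2 - 4*z + 5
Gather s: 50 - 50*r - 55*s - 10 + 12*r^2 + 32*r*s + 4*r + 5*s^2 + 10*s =12*r^2 - 46*r + 5*s^2 + s*(32*r - 45) + 40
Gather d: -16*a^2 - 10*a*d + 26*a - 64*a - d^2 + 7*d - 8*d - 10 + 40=-16*a^2 - 38*a - d^2 + d*(-10*a - 1) + 30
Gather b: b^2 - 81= b^2 - 81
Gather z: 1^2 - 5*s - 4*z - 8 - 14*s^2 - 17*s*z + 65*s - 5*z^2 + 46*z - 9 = -14*s^2 + 60*s - 5*z^2 + z*(42 - 17*s) - 16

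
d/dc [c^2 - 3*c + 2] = 2*c - 3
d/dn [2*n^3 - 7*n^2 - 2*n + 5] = 6*n^2 - 14*n - 2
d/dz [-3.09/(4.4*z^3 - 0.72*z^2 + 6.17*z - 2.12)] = (40.788*z^2 - 4.4496*z + 19.0653)/(4.4*z^3 - 0.72*z^2 + 6.17*z - 2.12)^2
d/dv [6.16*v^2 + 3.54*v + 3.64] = 12.32*v + 3.54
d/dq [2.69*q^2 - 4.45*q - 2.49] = 5.38*q - 4.45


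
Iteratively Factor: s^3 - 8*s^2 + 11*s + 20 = (s + 1)*(s^2 - 9*s + 20) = (s - 4)*(s + 1)*(s - 5)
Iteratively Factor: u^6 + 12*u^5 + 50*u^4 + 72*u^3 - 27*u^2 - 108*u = (u + 4)*(u^5 + 8*u^4 + 18*u^3 - 27*u) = (u + 3)*(u + 4)*(u^4 + 5*u^3 + 3*u^2 - 9*u) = (u + 3)^2*(u + 4)*(u^3 + 2*u^2 - 3*u) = u*(u + 3)^2*(u + 4)*(u^2 + 2*u - 3) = u*(u - 1)*(u + 3)^2*(u + 4)*(u + 3)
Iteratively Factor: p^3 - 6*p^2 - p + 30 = (p - 5)*(p^2 - p - 6) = (p - 5)*(p - 3)*(p + 2)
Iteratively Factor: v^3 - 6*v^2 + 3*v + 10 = (v - 5)*(v^2 - v - 2) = (v - 5)*(v + 1)*(v - 2)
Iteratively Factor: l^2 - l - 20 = (l - 5)*(l + 4)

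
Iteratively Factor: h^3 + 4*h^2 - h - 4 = (h - 1)*(h^2 + 5*h + 4) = (h - 1)*(h + 1)*(h + 4)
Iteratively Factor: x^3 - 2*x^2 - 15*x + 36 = (x - 3)*(x^2 + x - 12) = (x - 3)*(x + 4)*(x - 3)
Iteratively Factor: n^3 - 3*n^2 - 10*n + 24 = (n - 2)*(n^2 - n - 12) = (n - 2)*(n + 3)*(n - 4)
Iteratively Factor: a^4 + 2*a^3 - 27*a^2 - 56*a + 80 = (a + 4)*(a^3 - 2*a^2 - 19*a + 20) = (a + 4)^2*(a^2 - 6*a + 5) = (a - 1)*(a + 4)^2*(a - 5)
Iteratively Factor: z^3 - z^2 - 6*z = (z - 3)*(z^2 + 2*z) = z*(z - 3)*(z + 2)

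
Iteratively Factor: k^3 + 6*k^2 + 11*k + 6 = (k + 3)*(k^2 + 3*k + 2) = (k + 1)*(k + 3)*(k + 2)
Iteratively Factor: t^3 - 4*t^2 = (t)*(t^2 - 4*t) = t^2*(t - 4)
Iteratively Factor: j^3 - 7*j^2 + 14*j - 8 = (j - 2)*(j^2 - 5*j + 4) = (j - 2)*(j - 1)*(j - 4)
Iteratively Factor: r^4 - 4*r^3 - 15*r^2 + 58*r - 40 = (r - 1)*(r^3 - 3*r^2 - 18*r + 40) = (r - 2)*(r - 1)*(r^2 - r - 20) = (r - 5)*(r - 2)*(r - 1)*(r + 4)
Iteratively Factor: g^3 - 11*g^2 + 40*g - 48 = (g - 3)*(g^2 - 8*g + 16) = (g - 4)*(g - 3)*(g - 4)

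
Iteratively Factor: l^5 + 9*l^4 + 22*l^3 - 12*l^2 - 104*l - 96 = (l + 2)*(l^4 + 7*l^3 + 8*l^2 - 28*l - 48) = (l + 2)*(l + 4)*(l^3 + 3*l^2 - 4*l - 12) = (l + 2)^2*(l + 4)*(l^2 + l - 6) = (l - 2)*(l + 2)^2*(l + 4)*(l + 3)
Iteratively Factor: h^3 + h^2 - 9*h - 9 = (h - 3)*(h^2 + 4*h + 3) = (h - 3)*(h + 3)*(h + 1)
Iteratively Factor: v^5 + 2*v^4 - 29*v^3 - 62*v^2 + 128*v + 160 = (v - 5)*(v^4 + 7*v^3 + 6*v^2 - 32*v - 32) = (v - 5)*(v + 4)*(v^3 + 3*v^2 - 6*v - 8) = (v - 5)*(v + 1)*(v + 4)*(v^2 + 2*v - 8) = (v - 5)*(v - 2)*(v + 1)*(v + 4)*(v + 4)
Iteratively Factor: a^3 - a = (a + 1)*(a^2 - a) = a*(a + 1)*(a - 1)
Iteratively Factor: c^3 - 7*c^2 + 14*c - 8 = (c - 4)*(c^2 - 3*c + 2) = (c - 4)*(c - 2)*(c - 1)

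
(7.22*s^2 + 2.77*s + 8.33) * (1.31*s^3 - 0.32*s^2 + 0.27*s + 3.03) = 9.4582*s^5 + 1.3183*s^4 + 11.9753*s^3 + 19.9589*s^2 + 10.6422*s + 25.2399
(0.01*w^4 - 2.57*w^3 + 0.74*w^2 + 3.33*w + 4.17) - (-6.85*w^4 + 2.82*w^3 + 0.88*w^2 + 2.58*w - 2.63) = 6.86*w^4 - 5.39*w^3 - 0.14*w^2 + 0.75*w + 6.8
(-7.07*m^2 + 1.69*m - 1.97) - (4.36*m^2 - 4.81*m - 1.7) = -11.43*m^2 + 6.5*m - 0.27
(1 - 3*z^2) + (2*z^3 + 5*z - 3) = 2*z^3 - 3*z^2 + 5*z - 2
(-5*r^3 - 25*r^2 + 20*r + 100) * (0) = 0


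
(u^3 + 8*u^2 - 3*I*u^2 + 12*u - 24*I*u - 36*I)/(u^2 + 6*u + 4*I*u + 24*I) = (u^2 + u*(2 - 3*I) - 6*I)/(u + 4*I)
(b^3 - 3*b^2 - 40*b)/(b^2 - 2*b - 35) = b*(b - 8)/(b - 7)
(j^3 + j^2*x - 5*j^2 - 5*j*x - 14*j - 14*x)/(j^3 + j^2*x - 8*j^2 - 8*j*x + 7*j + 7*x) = (j + 2)/(j - 1)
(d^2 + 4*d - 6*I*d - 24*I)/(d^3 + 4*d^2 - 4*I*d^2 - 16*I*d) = (d - 6*I)/(d*(d - 4*I))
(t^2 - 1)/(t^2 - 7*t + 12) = (t^2 - 1)/(t^2 - 7*t + 12)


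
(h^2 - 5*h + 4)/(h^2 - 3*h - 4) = (h - 1)/(h + 1)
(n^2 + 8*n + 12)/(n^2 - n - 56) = (n^2 + 8*n + 12)/(n^2 - n - 56)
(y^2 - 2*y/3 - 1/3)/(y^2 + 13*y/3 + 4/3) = (y - 1)/(y + 4)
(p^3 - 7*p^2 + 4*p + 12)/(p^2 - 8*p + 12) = p + 1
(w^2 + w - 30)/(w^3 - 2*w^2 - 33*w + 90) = 1/(w - 3)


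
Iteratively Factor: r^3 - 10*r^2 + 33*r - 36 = (r - 4)*(r^2 - 6*r + 9) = (r - 4)*(r - 3)*(r - 3)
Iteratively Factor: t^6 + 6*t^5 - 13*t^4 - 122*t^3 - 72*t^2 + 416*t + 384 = (t + 4)*(t^5 + 2*t^4 - 21*t^3 - 38*t^2 + 80*t + 96) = (t + 4)^2*(t^4 - 2*t^3 - 13*t^2 + 14*t + 24) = (t + 1)*(t + 4)^2*(t^3 - 3*t^2 - 10*t + 24) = (t - 2)*(t + 1)*(t + 4)^2*(t^2 - t - 12) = (t - 2)*(t + 1)*(t + 3)*(t + 4)^2*(t - 4)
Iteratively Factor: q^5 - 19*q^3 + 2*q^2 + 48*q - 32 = (q - 1)*(q^4 + q^3 - 18*q^2 - 16*q + 32) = (q - 1)^2*(q^3 + 2*q^2 - 16*q - 32) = (q - 1)^2*(q + 2)*(q^2 - 16) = (q - 1)^2*(q + 2)*(q + 4)*(q - 4)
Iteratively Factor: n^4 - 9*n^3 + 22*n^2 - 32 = (n - 2)*(n^3 - 7*n^2 + 8*n + 16) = (n - 2)*(n + 1)*(n^2 - 8*n + 16) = (n - 4)*(n - 2)*(n + 1)*(n - 4)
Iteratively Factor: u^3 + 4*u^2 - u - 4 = (u + 4)*(u^2 - 1) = (u + 1)*(u + 4)*(u - 1)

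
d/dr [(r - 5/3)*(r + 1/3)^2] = (r - 1)*(3*r + 1)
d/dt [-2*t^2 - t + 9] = -4*t - 1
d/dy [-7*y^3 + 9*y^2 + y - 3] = -21*y^2 + 18*y + 1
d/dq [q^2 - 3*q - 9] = 2*q - 3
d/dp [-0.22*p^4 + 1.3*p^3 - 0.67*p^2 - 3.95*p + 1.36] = -0.88*p^3 + 3.9*p^2 - 1.34*p - 3.95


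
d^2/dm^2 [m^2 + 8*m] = 2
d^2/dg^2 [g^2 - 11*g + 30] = 2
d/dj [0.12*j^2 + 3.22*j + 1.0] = 0.24*j + 3.22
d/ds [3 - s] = -1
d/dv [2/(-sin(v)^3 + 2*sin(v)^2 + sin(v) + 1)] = 2*(3*sin(v)^2 - 4*sin(v) - 1)*cos(v)/(sin(v)*cos(v)^2 - 2*cos(v)^2 + 3)^2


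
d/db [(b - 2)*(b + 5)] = 2*b + 3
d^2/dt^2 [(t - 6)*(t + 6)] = 2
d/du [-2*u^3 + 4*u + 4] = 4 - 6*u^2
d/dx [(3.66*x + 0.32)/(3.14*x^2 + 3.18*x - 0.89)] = (11.4924*x^2 + 11.6388*x - (3.66*x + 0.32)*(6.28*x + 3.18) - 3.2574)/(3.14*x^2 + 3.18*x - 0.89)^2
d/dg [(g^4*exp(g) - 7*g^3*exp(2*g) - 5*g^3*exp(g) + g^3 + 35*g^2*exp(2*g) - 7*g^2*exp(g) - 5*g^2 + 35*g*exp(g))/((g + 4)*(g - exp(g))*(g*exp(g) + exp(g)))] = (-6*g^6*exp(2*g) + g^6*exp(g) - g^6 - 2*g^5*exp(2*g) + 12*g^5*exp(g) + 7*g^4*exp(3*g) + 39*g^4*exp(2*g) - 7*g^4*exp(g) + 31*g^4 + 70*g^3*exp(3*g) + 98*g^3*exp(2*g) - 162*g^3*exp(g) + 28*g^3 - 91*g^2*exp(3*g) + 417*g^2*exp(2*g) - 230*g^2*exp(g) - 20*g^2 - 280*g*exp(3*g) + 196*g*exp(2*g) + 40*g*exp(g) - 140*exp(2*g))*exp(-g)/(g^6 - 2*g^5*exp(g) + 10*g^5 + g^4*exp(2*g) - 20*g^4*exp(g) + 33*g^4 + 10*g^3*exp(2*g) - 66*g^3*exp(g) + 40*g^3 + 33*g^2*exp(2*g) - 80*g^2*exp(g) + 16*g^2 + 40*g*exp(2*g) - 32*g*exp(g) + 16*exp(2*g))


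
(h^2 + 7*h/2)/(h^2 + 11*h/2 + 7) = h/(h + 2)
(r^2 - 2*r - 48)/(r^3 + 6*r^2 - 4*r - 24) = (r - 8)/(r^2 - 4)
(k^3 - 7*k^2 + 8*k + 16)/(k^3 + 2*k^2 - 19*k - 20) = (k - 4)/(k + 5)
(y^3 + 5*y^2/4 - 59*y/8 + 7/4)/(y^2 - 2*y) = y + 13/4 - 7/(8*y)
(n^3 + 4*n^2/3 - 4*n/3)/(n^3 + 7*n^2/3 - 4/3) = n/(n + 1)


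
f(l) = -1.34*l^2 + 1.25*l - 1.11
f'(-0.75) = 3.26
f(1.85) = -3.38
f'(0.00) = 1.25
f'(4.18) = -9.95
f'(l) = 1.25 - 2.68*l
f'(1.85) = -3.71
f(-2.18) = -10.20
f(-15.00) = -321.36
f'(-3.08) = 9.50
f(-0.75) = -2.80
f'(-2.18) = 7.09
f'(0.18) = 0.77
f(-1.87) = -8.13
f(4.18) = -19.30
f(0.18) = -0.93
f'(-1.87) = 6.26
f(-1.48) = -5.90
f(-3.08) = -17.67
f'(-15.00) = 41.45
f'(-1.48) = 5.22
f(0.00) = -1.11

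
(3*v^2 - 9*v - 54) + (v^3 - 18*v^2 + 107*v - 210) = v^3 - 15*v^2 + 98*v - 264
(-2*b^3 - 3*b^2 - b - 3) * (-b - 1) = 2*b^4 + 5*b^3 + 4*b^2 + 4*b + 3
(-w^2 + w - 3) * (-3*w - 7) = 3*w^3 + 4*w^2 + 2*w + 21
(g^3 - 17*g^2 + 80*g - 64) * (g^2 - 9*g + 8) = g^5 - 26*g^4 + 241*g^3 - 920*g^2 + 1216*g - 512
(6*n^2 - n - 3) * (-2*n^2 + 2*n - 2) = -12*n^4 + 14*n^3 - 8*n^2 - 4*n + 6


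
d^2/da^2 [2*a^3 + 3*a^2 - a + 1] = 12*a + 6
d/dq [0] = 0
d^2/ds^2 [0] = 0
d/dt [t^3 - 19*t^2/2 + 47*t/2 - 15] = 3*t^2 - 19*t + 47/2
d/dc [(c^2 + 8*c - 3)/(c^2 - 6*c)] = 2*(-7*c^2 + 3*c - 9)/(c^2*(c^2 - 12*c + 36))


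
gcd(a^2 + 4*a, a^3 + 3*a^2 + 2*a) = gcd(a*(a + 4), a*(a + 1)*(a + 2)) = a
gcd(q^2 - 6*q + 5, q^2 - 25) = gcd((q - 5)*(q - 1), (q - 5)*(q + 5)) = q - 5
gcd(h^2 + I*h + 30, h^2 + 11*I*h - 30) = h + 6*I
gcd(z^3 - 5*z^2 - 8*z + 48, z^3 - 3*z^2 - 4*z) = z - 4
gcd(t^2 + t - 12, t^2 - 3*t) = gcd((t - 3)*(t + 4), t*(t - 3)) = t - 3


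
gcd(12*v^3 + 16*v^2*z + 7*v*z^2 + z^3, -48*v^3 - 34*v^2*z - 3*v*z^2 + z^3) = 6*v^2 + 5*v*z + z^2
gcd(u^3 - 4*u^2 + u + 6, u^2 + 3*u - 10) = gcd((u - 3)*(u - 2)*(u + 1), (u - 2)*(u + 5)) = u - 2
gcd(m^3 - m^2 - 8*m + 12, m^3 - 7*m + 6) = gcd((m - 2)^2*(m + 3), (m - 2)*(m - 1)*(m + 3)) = m^2 + m - 6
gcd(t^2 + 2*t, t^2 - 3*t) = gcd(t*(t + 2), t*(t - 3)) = t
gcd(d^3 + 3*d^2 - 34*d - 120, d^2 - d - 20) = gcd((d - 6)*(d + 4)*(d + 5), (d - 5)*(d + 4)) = d + 4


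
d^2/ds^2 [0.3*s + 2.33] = 0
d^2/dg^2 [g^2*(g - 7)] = 6*g - 14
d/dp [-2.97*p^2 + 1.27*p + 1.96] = 1.27 - 5.94*p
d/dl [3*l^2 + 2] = 6*l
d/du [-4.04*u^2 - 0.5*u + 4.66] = -8.08*u - 0.5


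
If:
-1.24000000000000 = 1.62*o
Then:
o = -0.77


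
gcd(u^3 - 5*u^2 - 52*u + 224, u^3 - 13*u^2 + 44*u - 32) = u^2 - 12*u + 32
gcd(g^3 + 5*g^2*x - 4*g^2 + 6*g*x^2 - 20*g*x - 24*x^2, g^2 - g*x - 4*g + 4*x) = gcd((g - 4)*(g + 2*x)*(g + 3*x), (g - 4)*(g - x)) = g - 4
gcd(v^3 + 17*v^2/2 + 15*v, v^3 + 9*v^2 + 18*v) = v^2 + 6*v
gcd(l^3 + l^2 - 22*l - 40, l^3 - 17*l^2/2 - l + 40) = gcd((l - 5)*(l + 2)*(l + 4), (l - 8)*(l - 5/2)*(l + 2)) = l + 2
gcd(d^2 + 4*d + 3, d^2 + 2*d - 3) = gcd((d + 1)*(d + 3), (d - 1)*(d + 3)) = d + 3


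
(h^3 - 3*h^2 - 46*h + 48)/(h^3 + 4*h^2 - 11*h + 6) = (h - 8)/(h - 1)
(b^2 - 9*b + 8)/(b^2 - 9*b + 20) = (b^2 - 9*b + 8)/(b^2 - 9*b + 20)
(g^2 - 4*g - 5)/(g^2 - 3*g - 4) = (g - 5)/(g - 4)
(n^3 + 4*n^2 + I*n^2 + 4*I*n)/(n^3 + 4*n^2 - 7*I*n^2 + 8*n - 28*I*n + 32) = n/(n - 8*I)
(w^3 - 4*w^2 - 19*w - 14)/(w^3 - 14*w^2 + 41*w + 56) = (w + 2)/(w - 8)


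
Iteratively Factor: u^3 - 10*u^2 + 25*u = (u - 5)*(u^2 - 5*u) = (u - 5)^2*(u)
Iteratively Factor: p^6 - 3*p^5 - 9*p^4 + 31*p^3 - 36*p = (p)*(p^5 - 3*p^4 - 9*p^3 + 31*p^2 - 36) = p*(p - 2)*(p^4 - p^3 - 11*p^2 + 9*p + 18) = p*(p - 3)*(p - 2)*(p^3 + 2*p^2 - 5*p - 6) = p*(p - 3)*(p - 2)*(p + 1)*(p^2 + p - 6) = p*(p - 3)*(p - 2)*(p + 1)*(p + 3)*(p - 2)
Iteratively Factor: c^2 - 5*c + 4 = (c - 4)*(c - 1)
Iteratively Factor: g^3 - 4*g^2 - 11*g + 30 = (g - 5)*(g^2 + g - 6) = (g - 5)*(g - 2)*(g + 3)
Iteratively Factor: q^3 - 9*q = (q + 3)*(q^2 - 3*q) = (q - 3)*(q + 3)*(q)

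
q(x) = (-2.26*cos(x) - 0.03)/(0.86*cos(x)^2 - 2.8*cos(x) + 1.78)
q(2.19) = 0.35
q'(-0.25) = -35.01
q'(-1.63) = -1.08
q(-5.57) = -11.27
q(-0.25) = 17.67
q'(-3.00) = -0.01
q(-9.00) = 0.40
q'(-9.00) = -0.04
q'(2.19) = 0.21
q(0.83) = -5.51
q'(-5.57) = 81.23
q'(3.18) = -0.00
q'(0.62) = 321.91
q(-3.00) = 0.41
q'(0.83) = 29.56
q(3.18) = 0.41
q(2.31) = 0.37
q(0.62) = -26.40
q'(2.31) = 0.15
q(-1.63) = 0.05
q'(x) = (1.72*sin(x)*cos(x) - 2.8*sin(x))*(-2.26*cos(x) - 0.03)/(0.86*cos(x)^2 - 2.8*cos(x) + 1.78)^2 + 2.26*sin(x)/(0.86*cos(x)^2 - 2.8*cos(x) + 1.78)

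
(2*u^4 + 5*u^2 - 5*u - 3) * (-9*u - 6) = -18*u^5 - 12*u^4 - 45*u^3 + 15*u^2 + 57*u + 18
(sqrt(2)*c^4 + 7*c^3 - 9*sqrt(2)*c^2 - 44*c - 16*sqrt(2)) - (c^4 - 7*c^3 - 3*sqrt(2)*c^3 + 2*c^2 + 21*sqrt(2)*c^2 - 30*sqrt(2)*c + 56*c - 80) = -c^4 + sqrt(2)*c^4 + 3*sqrt(2)*c^3 + 14*c^3 - 30*sqrt(2)*c^2 - 2*c^2 - 100*c + 30*sqrt(2)*c - 16*sqrt(2) + 80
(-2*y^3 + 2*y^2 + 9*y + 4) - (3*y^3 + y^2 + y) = -5*y^3 + y^2 + 8*y + 4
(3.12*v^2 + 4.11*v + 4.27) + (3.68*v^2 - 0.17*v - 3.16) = 6.8*v^2 + 3.94*v + 1.11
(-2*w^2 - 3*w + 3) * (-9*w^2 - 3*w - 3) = 18*w^4 + 33*w^3 - 12*w^2 - 9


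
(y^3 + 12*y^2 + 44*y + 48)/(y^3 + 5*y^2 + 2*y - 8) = (y + 6)/(y - 1)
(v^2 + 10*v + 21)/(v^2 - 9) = (v + 7)/(v - 3)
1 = 1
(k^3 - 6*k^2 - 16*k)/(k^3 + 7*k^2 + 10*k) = (k - 8)/(k + 5)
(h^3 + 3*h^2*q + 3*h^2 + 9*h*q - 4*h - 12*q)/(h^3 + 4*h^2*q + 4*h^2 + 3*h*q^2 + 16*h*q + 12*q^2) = (h - 1)/(h + q)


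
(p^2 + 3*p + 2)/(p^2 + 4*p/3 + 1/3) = 3*(p + 2)/(3*p + 1)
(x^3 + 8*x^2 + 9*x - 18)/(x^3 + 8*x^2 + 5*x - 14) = (x^2 + 9*x + 18)/(x^2 + 9*x + 14)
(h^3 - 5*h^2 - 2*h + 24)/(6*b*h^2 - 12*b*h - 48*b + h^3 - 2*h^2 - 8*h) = (h - 3)/(6*b + h)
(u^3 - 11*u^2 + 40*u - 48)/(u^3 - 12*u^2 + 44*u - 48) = (u^2 - 7*u + 12)/(u^2 - 8*u + 12)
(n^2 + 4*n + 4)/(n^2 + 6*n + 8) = (n + 2)/(n + 4)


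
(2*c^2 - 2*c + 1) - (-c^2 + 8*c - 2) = 3*c^2 - 10*c + 3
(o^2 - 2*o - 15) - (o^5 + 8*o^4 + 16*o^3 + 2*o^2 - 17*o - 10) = -o^5 - 8*o^4 - 16*o^3 - o^2 + 15*o - 5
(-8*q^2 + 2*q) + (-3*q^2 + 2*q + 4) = -11*q^2 + 4*q + 4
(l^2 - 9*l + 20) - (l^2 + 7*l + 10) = 10 - 16*l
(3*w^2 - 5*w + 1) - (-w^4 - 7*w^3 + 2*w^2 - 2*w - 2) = w^4 + 7*w^3 + w^2 - 3*w + 3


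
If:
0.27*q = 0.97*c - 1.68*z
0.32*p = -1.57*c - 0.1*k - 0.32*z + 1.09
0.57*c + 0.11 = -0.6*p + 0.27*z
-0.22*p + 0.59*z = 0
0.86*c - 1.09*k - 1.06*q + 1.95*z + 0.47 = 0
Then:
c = 2.60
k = -15.93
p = -3.19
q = 16.75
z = -1.19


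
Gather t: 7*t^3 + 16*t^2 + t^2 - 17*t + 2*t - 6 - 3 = 7*t^3 + 17*t^2 - 15*t - 9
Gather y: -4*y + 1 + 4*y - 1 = 0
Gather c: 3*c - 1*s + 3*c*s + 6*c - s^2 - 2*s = c*(3*s + 9) - s^2 - 3*s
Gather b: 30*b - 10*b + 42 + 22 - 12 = 20*b + 52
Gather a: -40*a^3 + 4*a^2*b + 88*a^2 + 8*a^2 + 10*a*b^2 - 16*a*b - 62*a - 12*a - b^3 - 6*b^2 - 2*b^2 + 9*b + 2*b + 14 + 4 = -40*a^3 + a^2*(4*b + 96) + a*(10*b^2 - 16*b - 74) - b^3 - 8*b^2 + 11*b + 18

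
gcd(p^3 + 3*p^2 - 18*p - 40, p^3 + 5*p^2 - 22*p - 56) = p^2 - 2*p - 8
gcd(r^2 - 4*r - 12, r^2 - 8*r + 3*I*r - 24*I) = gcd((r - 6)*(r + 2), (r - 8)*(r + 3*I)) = 1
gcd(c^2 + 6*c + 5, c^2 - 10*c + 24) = 1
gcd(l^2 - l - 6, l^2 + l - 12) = l - 3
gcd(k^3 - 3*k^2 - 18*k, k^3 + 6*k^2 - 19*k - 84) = k + 3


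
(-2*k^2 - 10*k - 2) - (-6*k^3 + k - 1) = 6*k^3 - 2*k^2 - 11*k - 1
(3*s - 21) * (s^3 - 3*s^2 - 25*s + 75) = 3*s^4 - 30*s^3 - 12*s^2 + 750*s - 1575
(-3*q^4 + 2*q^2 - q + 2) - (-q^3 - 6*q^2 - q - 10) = -3*q^4 + q^3 + 8*q^2 + 12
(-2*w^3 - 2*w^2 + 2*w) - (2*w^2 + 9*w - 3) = -2*w^3 - 4*w^2 - 7*w + 3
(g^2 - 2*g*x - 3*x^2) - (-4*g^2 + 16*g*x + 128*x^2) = 5*g^2 - 18*g*x - 131*x^2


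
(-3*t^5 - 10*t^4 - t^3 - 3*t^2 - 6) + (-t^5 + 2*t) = -4*t^5 - 10*t^4 - t^3 - 3*t^2 + 2*t - 6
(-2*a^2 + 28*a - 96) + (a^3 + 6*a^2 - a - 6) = a^3 + 4*a^2 + 27*a - 102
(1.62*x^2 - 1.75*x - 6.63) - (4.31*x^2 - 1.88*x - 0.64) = -2.69*x^2 + 0.13*x - 5.99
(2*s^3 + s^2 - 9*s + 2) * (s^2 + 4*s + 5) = 2*s^5 + 9*s^4 + 5*s^3 - 29*s^2 - 37*s + 10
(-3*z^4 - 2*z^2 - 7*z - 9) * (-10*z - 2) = 30*z^5 + 6*z^4 + 20*z^3 + 74*z^2 + 104*z + 18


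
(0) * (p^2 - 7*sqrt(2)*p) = 0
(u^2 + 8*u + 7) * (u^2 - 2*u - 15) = u^4 + 6*u^3 - 24*u^2 - 134*u - 105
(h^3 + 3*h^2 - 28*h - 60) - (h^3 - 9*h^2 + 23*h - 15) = 12*h^2 - 51*h - 45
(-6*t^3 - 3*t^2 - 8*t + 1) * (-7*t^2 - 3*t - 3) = 42*t^5 + 39*t^4 + 83*t^3 + 26*t^2 + 21*t - 3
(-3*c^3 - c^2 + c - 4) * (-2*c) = 6*c^4 + 2*c^3 - 2*c^2 + 8*c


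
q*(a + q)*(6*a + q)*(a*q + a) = 6*a^3*q^2 + 6*a^3*q + 7*a^2*q^3 + 7*a^2*q^2 + a*q^4 + a*q^3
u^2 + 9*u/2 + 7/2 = (u + 1)*(u + 7/2)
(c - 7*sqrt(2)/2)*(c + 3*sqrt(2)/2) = c^2 - 2*sqrt(2)*c - 21/2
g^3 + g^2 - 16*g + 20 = (g - 2)^2*(g + 5)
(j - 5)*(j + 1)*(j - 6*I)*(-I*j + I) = -I*j^4 - 6*j^3 + 5*I*j^3 + 30*j^2 + I*j^2 + 6*j - 5*I*j - 30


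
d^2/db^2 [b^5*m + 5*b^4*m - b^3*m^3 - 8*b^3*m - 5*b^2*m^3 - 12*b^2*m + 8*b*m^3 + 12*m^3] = 2*m*(10*b^3 + 30*b^2 - 3*b*m^2 - 24*b - 5*m^2 - 12)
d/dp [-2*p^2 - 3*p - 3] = -4*p - 3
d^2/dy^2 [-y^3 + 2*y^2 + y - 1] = 4 - 6*y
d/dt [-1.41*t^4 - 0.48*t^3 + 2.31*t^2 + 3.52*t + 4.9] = -5.64*t^3 - 1.44*t^2 + 4.62*t + 3.52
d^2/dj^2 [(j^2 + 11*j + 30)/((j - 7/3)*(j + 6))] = 396/(27*j^3 - 189*j^2 + 441*j - 343)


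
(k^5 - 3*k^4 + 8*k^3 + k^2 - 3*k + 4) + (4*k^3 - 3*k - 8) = k^5 - 3*k^4 + 12*k^3 + k^2 - 6*k - 4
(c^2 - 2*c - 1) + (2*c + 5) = c^2 + 4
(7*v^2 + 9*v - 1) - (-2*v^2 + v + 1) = 9*v^2 + 8*v - 2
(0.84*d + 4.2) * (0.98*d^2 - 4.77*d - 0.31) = 0.8232*d^3 + 0.1092*d^2 - 20.2944*d - 1.302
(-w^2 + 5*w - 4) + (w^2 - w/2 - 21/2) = 9*w/2 - 29/2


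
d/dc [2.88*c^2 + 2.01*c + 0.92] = 5.76*c + 2.01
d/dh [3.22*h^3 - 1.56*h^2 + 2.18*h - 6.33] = 9.66*h^2 - 3.12*h + 2.18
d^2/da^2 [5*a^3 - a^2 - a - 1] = 30*a - 2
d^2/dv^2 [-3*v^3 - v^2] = -18*v - 2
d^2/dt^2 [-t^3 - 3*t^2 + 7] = -6*t - 6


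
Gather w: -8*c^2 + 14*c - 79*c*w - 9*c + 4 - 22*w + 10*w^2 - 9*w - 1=-8*c^2 + 5*c + 10*w^2 + w*(-79*c - 31) + 3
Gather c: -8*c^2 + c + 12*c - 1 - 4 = -8*c^2 + 13*c - 5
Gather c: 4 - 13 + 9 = 0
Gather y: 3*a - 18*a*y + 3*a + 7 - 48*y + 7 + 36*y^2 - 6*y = 6*a + 36*y^2 + y*(-18*a - 54) + 14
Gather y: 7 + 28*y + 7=28*y + 14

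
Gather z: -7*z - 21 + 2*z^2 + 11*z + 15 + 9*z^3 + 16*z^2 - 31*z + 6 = 9*z^3 + 18*z^2 - 27*z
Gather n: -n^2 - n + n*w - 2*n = -n^2 + n*(w - 3)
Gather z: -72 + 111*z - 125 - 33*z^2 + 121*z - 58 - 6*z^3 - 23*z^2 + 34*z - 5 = -6*z^3 - 56*z^2 + 266*z - 260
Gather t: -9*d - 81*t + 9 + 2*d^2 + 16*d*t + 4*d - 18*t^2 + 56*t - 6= 2*d^2 - 5*d - 18*t^2 + t*(16*d - 25) + 3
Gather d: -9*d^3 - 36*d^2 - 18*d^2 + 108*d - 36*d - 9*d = -9*d^3 - 54*d^2 + 63*d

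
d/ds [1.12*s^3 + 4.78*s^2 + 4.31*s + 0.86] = 3.36*s^2 + 9.56*s + 4.31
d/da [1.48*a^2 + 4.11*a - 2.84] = 2.96*a + 4.11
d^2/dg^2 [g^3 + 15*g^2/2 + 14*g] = 6*g + 15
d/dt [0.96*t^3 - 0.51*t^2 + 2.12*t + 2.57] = 2.88*t^2 - 1.02*t + 2.12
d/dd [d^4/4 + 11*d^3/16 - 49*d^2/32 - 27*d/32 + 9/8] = d^3 + 33*d^2/16 - 49*d/16 - 27/32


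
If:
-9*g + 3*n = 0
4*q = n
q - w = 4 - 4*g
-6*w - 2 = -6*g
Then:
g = 44/45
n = 44/15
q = 11/15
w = 29/45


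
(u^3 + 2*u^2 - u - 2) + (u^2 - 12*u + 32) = u^3 + 3*u^2 - 13*u + 30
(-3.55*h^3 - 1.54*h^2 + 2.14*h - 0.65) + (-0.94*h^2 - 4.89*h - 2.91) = -3.55*h^3 - 2.48*h^2 - 2.75*h - 3.56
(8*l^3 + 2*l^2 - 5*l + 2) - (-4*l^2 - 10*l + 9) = 8*l^3 + 6*l^2 + 5*l - 7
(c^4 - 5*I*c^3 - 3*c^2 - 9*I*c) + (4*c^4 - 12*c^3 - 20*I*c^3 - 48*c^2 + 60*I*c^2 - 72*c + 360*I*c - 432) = 5*c^4 - 12*c^3 - 25*I*c^3 - 51*c^2 + 60*I*c^2 - 72*c + 351*I*c - 432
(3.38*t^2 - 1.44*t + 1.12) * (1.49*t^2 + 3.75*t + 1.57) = 5.0362*t^4 + 10.5294*t^3 + 1.5754*t^2 + 1.9392*t + 1.7584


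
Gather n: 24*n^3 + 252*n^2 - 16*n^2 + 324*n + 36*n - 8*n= 24*n^3 + 236*n^2 + 352*n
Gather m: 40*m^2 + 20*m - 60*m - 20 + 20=40*m^2 - 40*m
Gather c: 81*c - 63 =81*c - 63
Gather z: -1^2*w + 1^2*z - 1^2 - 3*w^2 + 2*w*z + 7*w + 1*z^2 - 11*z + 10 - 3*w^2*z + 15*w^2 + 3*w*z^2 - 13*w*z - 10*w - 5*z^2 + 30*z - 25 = 12*w^2 - 4*w + z^2*(3*w - 4) + z*(-3*w^2 - 11*w + 20) - 16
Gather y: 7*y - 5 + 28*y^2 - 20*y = 28*y^2 - 13*y - 5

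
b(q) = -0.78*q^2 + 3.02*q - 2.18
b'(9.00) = -11.02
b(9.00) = -38.18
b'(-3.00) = 7.70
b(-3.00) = -18.26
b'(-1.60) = 5.52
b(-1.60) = -9.01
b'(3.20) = -1.97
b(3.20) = -0.50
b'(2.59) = -1.02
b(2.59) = 0.41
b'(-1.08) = 4.70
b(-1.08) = -6.35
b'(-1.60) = 5.52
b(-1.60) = -9.01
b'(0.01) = 3.00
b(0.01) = -2.15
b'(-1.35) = 5.13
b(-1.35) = -7.68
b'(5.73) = -5.92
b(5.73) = -10.49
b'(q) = 3.02 - 1.56*q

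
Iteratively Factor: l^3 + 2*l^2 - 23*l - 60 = (l - 5)*(l^2 + 7*l + 12) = (l - 5)*(l + 4)*(l + 3)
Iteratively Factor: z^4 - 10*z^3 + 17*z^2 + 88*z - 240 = (z - 4)*(z^3 - 6*z^2 - 7*z + 60) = (z - 4)*(z + 3)*(z^2 - 9*z + 20) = (z - 4)^2*(z + 3)*(z - 5)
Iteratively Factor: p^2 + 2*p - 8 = (p + 4)*(p - 2)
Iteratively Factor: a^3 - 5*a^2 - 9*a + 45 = (a - 3)*(a^2 - 2*a - 15) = (a - 5)*(a - 3)*(a + 3)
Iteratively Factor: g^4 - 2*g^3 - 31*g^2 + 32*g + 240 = (g + 3)*(g^3 - 5*g^2 - 16*g + 80) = (g - 5)*(g + 3)*(g^2 - 16) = (g - 5)*(g + 3)*(g + 4)*(g - 4)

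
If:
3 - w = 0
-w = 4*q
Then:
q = -3/4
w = 3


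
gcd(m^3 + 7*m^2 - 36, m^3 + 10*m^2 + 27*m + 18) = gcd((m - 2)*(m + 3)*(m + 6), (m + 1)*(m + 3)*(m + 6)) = m^2 + 9*m + 18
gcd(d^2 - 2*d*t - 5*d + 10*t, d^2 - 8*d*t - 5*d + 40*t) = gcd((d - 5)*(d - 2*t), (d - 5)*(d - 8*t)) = d - 5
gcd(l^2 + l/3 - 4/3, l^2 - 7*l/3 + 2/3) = 1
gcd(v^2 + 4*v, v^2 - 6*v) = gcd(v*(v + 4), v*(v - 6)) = v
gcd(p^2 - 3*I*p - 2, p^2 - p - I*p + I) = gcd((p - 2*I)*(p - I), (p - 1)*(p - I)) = p - I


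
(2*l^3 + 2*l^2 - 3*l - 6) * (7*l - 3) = 14*l^4 + 8*l^3 - 27*l^2 - 33*l + 18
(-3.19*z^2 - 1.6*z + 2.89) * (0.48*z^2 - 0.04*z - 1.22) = -1.5312*z^4 - 0.6404*z^3 + 5.343*z^2 + 1.8364*z - 3.5258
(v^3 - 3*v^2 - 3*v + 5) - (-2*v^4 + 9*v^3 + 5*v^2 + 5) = 2*v^4 - 8*v^3 - 8*v^2 - 3*v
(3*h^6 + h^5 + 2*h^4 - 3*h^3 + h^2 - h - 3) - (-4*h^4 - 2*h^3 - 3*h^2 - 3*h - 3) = 3*h^6 + h^5 + 6*h^4 - h^3 + 4*h^2 + 2*h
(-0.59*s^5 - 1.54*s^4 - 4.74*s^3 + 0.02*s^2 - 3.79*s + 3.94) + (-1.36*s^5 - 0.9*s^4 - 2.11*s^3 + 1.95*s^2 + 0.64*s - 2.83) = -1.95*s^5 - 2.44*s^4 - 6.85*s^3 + 1.97*s^2 - 3.15*s + 1.11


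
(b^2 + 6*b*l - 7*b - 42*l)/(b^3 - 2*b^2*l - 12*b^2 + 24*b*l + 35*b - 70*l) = (b + 6*l)/(b^2 - 2*b*l - 5*b + 10*l)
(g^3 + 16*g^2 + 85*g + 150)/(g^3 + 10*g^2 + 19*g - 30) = (g + 5)/(g - 1)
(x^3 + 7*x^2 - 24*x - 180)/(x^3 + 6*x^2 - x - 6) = (x^2 + x - 30)/(x^2 - 1)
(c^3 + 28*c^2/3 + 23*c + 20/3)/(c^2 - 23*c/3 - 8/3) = (c^2 + 9*c + 20)/(c - 8)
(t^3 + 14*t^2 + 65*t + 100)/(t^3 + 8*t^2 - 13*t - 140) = (t^2 + 9*t + 20)/(t^2 + 3*t - 28)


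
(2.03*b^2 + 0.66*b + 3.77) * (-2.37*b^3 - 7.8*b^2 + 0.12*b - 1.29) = -4.8111*b^5 - 17.3982*b^4 - 13.8393*b^3 - 31.9455*b^2 - 0.399*b - 4.8633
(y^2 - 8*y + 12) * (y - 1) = y^3 - 9*y^2 + 20*y - 12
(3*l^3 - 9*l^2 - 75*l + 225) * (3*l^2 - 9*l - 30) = 9*l^5 - 54*l^4 - 234*l^3 + 1620*l^2 + 225*l - 6750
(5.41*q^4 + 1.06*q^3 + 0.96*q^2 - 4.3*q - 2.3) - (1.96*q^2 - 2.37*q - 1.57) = 5.41*q^4 + 1.06*q^3 - 1.0*q^2 - 1.93*q - 0.73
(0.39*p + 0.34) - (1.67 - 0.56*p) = 0.95*p - 1.33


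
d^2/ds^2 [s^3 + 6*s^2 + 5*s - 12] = 6*s + 12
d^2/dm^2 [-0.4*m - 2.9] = 0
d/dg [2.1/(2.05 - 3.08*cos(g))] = -6.468*sin(g)/(3.08*cos(g) - 2.05)^2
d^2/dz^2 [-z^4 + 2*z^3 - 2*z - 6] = 12*z*(1 - z)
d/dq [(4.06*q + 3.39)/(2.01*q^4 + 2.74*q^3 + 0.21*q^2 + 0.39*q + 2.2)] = (-24.4818*q^4 - 49.5044*q^3 - 28.7184*q^2 - 1.4238*q + 7.6099)/(4.0401*q^8 + 11.0148*q^7 + 8.3518*q^6 + 2.7186*q^5 + 11.0253*q^4 + 12.2198*q^3 + 1.0761*q^2 + 1.716*q + 4.84)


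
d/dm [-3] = 0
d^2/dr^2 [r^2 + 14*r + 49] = 2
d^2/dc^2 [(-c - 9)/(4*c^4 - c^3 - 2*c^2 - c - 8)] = 2*((c + 9)*(-16*c^3 + 3*c^2 + 4*c + 1)^2 + (16*c^3 - 3*c^2 - 4*c - (c + 9)*(-24*c^2 + 3*c + 2) - 1)*(-4*c^4 + c^3 + 2*c^2 + c + 8))/(-4*c^4 + c^3 + 2*c^2 + c + 8)^3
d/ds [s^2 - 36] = 2*s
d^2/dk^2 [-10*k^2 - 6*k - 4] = -20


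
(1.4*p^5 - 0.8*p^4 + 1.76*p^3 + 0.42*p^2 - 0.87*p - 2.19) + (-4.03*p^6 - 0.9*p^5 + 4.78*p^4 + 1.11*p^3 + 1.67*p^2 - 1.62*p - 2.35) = -4.03*p^6 + 0.5*p^5 + 3.98*p^4 + 2.87*p^3 + 2.09*p^2 - 2.49*p - 4.54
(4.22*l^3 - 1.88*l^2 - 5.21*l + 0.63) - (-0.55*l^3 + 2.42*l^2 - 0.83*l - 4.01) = 4.77*l^3 - 4.3*l^2 - 4.38*l + 4.64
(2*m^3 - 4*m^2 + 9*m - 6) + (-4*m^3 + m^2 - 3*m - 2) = -2*m^3 - 3*m^2 + 6*m - 8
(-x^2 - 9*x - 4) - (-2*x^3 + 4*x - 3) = 2*x^3 - x^2 - 13*x - 1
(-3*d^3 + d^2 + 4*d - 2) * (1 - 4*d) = 12*d^4 - 7*d^3 - 15*d^2 + 12*d - 2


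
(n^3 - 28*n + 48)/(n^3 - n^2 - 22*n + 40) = (n + 6)/(n + 5)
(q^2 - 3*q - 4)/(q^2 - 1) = (q - 4)/(q - 1)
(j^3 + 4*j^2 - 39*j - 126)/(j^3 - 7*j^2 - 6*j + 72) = (j + 7)/(j - 4)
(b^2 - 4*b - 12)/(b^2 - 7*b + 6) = (b + 2)/(b - 1)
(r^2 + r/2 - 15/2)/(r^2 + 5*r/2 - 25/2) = (r + 3)/(r + 5)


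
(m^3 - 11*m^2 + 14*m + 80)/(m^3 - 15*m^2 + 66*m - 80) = (m + 2)/(m - 2)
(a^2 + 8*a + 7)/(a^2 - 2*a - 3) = (a + 7)/(a - 3)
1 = 1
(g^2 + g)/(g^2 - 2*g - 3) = g/(g - 3)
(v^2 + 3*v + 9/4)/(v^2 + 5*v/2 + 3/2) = (v + 3/2)/(v + 1)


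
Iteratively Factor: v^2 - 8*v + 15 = (v - 3)*(v - 5)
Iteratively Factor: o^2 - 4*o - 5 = (o + 1)*(o - 5)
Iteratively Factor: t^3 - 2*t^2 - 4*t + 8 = (t - 2)*(t^2 - 4) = (t - 2)*(t + 2)*(t - 2)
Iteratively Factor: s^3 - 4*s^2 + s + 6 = (s - 3)*(s^2 - s - 2) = (s - 3)*(s - 2)*(s + 1)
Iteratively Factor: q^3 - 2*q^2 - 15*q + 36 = (q - 3)*(q^2 + q - 12) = (q - 3)*(q + 4)*(q - 3)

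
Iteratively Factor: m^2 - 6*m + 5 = (m - 1)*(m - 5)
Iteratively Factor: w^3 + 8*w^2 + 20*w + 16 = (w + 2)*(w^2 + 6*w + 8) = (w + 2)^2*(w + 4)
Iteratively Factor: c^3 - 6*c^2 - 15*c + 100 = (c + 4)*(c^2 - 10*c + 25) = (c - 5)*(c + 4)*(c - 5)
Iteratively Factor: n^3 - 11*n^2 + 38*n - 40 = (n - 5)*(n^2 - 6*n + 8) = (n - 5)*(n - 2)*(n - 4)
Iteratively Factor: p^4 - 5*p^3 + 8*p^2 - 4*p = (p - 2)*(p^3 - 3*p^2 + 2*p) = (p - 2)^2*(p^2 - p) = p*(p - 2)^2*(p - 1)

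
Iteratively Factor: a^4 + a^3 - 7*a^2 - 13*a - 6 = (a + 1)*(a^3 - 7*a - 6) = (a + 1)^2*(a^2 - a - 6) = (a + 1)^2*(a + 2)*(a - 3)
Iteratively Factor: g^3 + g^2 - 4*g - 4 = (g + 2)*(g^2 - g - 2) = (g - 2)*(g + 2)*(g + 1)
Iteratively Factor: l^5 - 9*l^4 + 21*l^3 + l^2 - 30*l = (l)*(l^4 - 9*l^3 + 21*l^2 + l - 30) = l*(l + 1)*(l^3 - 10*l^2 + 31*l - 30) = l*(l - 5)*(l + 1)*(l^2 - 5*l + 6) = l*(l - 5)*(l - 3)*(l + 1)*(l - 2)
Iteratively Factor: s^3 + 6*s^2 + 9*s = (s + 3)*(s^2 + 3*s) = (s + 3)^2*(s)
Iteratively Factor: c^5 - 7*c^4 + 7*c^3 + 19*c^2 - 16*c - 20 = (c - 2)*(c^4 - 5*c^3 - 3*c^2 + 13*c + 10) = (c - 5)*(c - 2)*(c^3 - 3*c - 2) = (c - 5)*(c - 2)*(c + 1)*(c^2 - c - 2) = (c - 5)*(c - 2)^2*(c + 1)*(c + 1)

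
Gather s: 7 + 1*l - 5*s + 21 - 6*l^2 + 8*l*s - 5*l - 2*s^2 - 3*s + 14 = -6*l^2 - 4*l - 2*s^2 + s*(8*l - 8) + 42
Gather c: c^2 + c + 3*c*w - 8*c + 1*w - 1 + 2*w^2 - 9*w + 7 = c^2 + c*(3*w - 7) + 2*w^2 - 8*w + 6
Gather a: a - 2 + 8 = a + 6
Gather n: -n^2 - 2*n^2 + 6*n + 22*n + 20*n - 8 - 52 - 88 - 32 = -3*n^2 + 48*n - 180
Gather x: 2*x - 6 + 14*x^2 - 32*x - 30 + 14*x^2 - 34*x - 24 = 28*x^2 - 64*x - 60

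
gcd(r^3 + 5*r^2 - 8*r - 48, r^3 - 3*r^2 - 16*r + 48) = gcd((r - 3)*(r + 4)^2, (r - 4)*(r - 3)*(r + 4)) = r^2 + r - 12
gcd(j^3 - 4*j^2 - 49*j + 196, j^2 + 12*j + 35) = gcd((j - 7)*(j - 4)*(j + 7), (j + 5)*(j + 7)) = j + 7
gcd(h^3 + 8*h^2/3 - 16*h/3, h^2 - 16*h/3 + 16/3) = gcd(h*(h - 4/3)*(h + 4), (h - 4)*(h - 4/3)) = h - 4/3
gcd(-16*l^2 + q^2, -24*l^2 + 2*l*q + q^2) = -4*l + q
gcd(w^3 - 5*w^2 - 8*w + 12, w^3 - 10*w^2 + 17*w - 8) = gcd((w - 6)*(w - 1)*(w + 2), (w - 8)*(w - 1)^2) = w - 1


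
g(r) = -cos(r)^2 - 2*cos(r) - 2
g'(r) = 2*sin(r)*cos(r) + 2*sin(r)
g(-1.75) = -1.68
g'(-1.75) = -1.62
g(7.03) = -4.01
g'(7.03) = 2.36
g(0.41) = -4.68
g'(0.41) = 1.53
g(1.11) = -3.09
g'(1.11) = 2.59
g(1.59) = -1.96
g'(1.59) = 1.96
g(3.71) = -1.02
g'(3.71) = -0.17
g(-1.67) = -1.81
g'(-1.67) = -1.79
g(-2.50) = -1.04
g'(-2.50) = -0.24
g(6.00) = -4.84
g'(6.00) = -1.10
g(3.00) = -1.00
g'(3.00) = 0.00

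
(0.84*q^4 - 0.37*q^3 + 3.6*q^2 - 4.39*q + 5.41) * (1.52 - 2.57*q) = -2.1588*q^5 + 2.2277*q^4 - 9.8144*q^3 + 16.7543*q^2 - 20.5765*q + 8.2232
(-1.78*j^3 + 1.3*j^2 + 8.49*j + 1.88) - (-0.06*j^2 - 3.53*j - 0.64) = -1.78*j^3 + 1.36*j^2 + 12.02*j + 2.52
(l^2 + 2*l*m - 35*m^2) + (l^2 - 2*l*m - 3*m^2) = 2*l^2 - 38*m^2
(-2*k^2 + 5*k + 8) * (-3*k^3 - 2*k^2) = 6*k^5 - 11*k^4 - 34*k^3 - 16*k^2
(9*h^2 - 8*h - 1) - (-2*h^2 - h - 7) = 11*h^2 - 7*h + 6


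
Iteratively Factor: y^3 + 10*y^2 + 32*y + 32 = (y + 4)*(y^2 + 6*y + 8) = (y + 4)^2*(y + 2)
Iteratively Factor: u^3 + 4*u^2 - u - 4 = (u - 1)*(u^2 + 5*u + 4) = (u - 1)*(u + 1)*(u + 4)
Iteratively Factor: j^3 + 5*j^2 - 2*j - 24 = (j - 2)*(j^2 + 7*j + 12) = (j - 2)*(j + 4)*(j + 3)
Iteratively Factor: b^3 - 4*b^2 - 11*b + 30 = (b - 2)*(b^2 - 2*b - 15) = (b - 2)*(b + 3)*(b - 5)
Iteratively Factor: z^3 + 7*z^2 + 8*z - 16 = (z - 1)*(z^2 + 8*z + 16) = (z - 1)*(z + 4)*(z + 4)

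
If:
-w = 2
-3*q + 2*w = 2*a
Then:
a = -3*q/2 - 2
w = -2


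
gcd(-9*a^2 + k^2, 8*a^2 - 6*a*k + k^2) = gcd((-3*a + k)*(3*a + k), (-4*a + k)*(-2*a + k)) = 1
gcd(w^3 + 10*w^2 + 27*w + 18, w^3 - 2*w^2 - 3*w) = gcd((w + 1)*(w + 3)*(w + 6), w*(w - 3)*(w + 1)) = w + 1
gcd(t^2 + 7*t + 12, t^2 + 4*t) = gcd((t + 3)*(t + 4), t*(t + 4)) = t + 4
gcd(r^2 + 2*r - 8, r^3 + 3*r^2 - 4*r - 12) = r - 2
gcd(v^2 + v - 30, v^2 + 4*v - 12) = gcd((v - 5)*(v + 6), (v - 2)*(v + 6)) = v + 6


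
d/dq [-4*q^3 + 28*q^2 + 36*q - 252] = -12*q^2 + 56*q + 36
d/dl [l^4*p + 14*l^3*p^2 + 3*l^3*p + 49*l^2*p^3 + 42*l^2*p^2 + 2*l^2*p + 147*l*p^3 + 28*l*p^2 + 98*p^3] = p*(4*l^3 + 42*l^2*p + 9*l^2 + 98*l*p^2 + 84*l*p + 4*l + 147*p^2 + 28*p)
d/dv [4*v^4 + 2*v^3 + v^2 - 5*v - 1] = 16*v^3 + 6*v^2 + 2*v - 5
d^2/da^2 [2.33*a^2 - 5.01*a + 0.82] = 4.66000000000000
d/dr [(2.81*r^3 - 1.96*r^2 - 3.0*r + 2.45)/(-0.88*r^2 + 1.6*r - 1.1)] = (-2.4728*r^4 + 8.992*r^3 - 15.049*r^2 + 8.624*r - 0.62)/(0.7744*r^4 - 2.816*r^3 + 4.496*r^2 - 3.52*r + 1.21)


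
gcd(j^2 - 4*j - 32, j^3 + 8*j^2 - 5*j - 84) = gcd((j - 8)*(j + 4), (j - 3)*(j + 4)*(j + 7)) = j + 4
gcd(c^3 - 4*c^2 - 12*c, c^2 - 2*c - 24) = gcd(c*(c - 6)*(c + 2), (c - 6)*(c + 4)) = c - 6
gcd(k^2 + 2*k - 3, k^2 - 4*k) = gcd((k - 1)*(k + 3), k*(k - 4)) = 1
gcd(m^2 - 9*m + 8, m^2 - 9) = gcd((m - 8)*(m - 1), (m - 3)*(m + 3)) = 1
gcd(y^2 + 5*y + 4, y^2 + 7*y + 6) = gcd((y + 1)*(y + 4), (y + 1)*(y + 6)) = y + 1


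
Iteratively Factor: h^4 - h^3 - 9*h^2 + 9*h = (h - 3)*(h^3 + 2*h^2 - 3*h) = h*(h - 3)*(h^2 + 2*h - 3) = h*(h - 3)*(h + 3)*(h - 1)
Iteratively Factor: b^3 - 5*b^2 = (b - 5)*(b^2) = b*(b - 5)*(b)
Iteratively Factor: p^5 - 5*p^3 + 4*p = (p - 2)*(p^4 + 2*p^3 - p^2 - 2*p) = (p - 2)*(p - 1)*(p^3 + 3*p^2 + 2*p) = p*(p - 2)*(p - 1)*(p^2 + 3*p + 2) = p*(p - 2)*(p - 1)*(p + 1)*(p + 2)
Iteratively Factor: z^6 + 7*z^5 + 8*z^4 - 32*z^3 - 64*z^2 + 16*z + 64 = (z + 4)*(z^5 + 3*z^4 - 4*z^3 - 16*z^2 + 16) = (z - 1)*(z + 4)*(z^4 + 4*z^3 - 16*z - 16) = (z - 2)*(z - 1)*(z + 4)*(z^3 + 6*z^2 + 12*z + 8) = (z - 2)*(z - 1)*(z + 2)*(z + 4)*(z^2 + 4*z + 4) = (z - 2)*(z - 1)*(z + 2)^2*(z + 4)*(z + 2)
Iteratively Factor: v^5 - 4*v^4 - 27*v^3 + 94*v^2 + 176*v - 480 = (v - 5)*(v^4 + v^3 - 22*v^2 - 16*v + 96) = (v - 5)*(v + 3)*(v^3 - 2*v^2 - 16*v + 32) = (v - 5)*(v + 3)*(v + 4)*(v^2 - 6*v + 8) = (v - 5)*(v - 4)*(v + 3)*(v + 4)*(v - 2)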